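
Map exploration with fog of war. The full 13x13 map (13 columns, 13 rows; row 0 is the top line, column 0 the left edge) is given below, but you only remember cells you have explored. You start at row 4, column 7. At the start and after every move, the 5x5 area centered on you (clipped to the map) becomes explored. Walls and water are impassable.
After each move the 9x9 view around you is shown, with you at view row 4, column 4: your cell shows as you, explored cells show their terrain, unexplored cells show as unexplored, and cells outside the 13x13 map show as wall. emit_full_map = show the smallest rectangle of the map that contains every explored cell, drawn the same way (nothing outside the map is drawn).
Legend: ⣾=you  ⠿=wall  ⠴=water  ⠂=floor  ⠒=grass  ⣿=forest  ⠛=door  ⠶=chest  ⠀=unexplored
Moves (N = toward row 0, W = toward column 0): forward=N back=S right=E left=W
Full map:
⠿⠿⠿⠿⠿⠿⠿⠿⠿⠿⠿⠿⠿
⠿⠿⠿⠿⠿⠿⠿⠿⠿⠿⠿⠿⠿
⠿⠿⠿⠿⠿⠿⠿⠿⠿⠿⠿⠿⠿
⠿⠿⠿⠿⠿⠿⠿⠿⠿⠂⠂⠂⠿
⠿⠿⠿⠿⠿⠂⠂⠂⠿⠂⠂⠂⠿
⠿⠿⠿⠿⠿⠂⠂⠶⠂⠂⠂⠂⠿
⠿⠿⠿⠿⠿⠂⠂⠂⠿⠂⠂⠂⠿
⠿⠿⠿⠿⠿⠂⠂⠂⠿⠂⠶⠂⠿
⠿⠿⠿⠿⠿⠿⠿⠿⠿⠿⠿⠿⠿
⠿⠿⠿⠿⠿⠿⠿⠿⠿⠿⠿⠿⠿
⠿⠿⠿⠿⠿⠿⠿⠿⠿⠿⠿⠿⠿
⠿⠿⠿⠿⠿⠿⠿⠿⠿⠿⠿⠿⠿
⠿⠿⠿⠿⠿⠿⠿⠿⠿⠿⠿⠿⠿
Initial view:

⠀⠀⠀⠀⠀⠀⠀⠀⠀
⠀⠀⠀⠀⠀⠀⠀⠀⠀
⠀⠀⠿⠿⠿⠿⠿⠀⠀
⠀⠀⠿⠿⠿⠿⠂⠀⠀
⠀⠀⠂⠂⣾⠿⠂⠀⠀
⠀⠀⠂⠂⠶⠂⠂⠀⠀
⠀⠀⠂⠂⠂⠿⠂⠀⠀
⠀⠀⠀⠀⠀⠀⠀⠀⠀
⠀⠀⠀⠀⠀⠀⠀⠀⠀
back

⠀⠀⠀⠀⠀⠀⠀⠀⠀
⠀⠀⠿⠿⠿⠿⠿⠀⠀
⠀⠀⠿⠿⠿⠿⠂⠀⠀
⠀⠀⠂⠂⠂⠿⠂⠀⠀
⠀⠀⠂⠂⣾⠂⠂⠀⠀
⠀⠀⠂⠂⠂⠿⠂⠀⠀
⠀⠀⠂⠂⠂⠿⠂⠀⠀
⠀⠀⠀⠀⠀⠀⠀⠀⠀
⠀⠀⠀⠀⠀⠀⠀⠀⠀

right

⠀⠀⠀⠀⠀⠀⠀⠀⠀
⠀⠿⠿⠿⠿⠿⠀⠀⠀
⠀⠿⠿⠿⠿⠂⠂⠀⠀
⠀⠂⠂⠂⠿⠂⠂⠀⠀
⠀⠂⠂⠶⣾⠂⠂⠀⠀
⠀⠂⠂⠂⠿⠂⠂⠀⠀
⠀⠂⠂⠂⠿⠂⠶⠀⠀
⠀⠀⠀⠀⠀⠀⠀⠀⠀
⠀⠀⠀⠀⠀⠀⠀⠀⠀

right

⠀⠀⠀⠀⠀⠀⠀⠀⠿
⠿⠿⠿⠿⠿⠀⠀⠀⠿
⠿⠿⠿⠿⠂⠂⠂⠀⠿
⠂⠂⠂⠿⠂⠂⠂⠀⠿
⠂⠂⠶⠂⣾⠂⠂⠀⠿
⠂⠂⠂⠿⠂⠂⠂⠀⠿
⠂⠂⠂⠿⠂⠶⠂⠀⠿
⠀⠀⠀⠀⠀⠀⠀⠀⠿
⠀⠀⠀⠀⠀⠀⠀⠀⠿

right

⠀⠀⠀⠀⠀⠀⠀⠿⠿
⠿⠿⠿⠿⠀⠀⠀⠿⠿
⠿⠿⠿⠂⠂⠂⠿⠿⠿
⠂⠂⠿⠂⠂⠂⠿⠿⠿
⠂⠶⠂⠂⣾⠂⠿⠿⠿
⠂⠂⠿⠂⠂⠂⠿⠿⠿
⠂⠂⠿⠂⠶⠂⠿⠿⠿
⠀⠀⠀⠀⠀⠀⠀⠿⠿
⠀⠀⠀⠀⠀⠀⠀⠿⠿

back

⠿⠿⠿⠿⠀⠀⠀⠿⠿
⠿⠿⠿⠂⠂⠂⠿⠿⠿
⠂⠂⠿⠂⠂⠂⠿⠿⠿
⠂⠶⠂⠂⠂⠂⠿⠿⠿
⠂⠂⠿⠂⣾⠂⠿⠿⠿
⠂⠂⠿⠂⠶⠂⠿⠿⠿
⠀⠀⠿⠿⠿⠿⠿⠿⠿
⠀⠀⠀⠀⠀⠀⠀⠿⠿
⠀⠀⠀⠀⠀⠀⠀⠿⠿

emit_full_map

⠿⠿⠿⠿⠿⠀⠀⠀
⠿⠿⠿⠿⠂⠂⠂⠿
⠂⠂⠂⠿⠂⠂⠂⠿
⠂⠂⠶⠂⠂⠂⠂⠿
⠂⠂⠂⠿⠂⣾⠂⠿
⠂⠂⠂⠿⠂⠶⠂⠿
⠀⠀⠀⠿⠿⠿⠿⠿

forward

⠀⠀⠀⠀⠀⠀⠀⠿⠿
⠿⠿⠿⠿⠀⠀⠀⠿⠿
⠿⠿⠿⠂⠂⠂⠿⠿⠿
⠂⠂⠿⠂⠂⠂⠿⠿⠿
⠂⠶⠂⠂⣾⠂⠿⠿⠿
⠂⠂⠿⠂⠂⠂⠿⠿⠿
⠂⠂⠿⠂⠶⠂⠿⠿⠿
⠀⠀⠿⠿⠿⠿⠿⠿⠿
⠀⠀⠀⠀⠀⠀⠀⠿⠿

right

⠀⠀⠀⠀⠀⠀⠿⠿⠿
⠿⠿⠿⠀⠀⠀⠿⠿⠿
⠿⠿⠂⠂⠂⠿⠿⠿⠿
⠂⠿⠂⠂⠂⠿⠿⠿⠿
⠶⠂⠂⠂⣾⠿⠿⠿⠿
⠂⠿⠂⠂⠂⠿⠿⠿⠿
⠂⠿⠂⠶⠂⠿⠿⠿⠿
⠀⠿⠿⠿⠿⠿⠿⠿⠿
⠀⠀⠀⠀⠀⠀⠿⠿⠿

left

⠀⠀⠀⠀⠀⠀⠀⠿⠿
⠿⠿⠿⠿⠀⠀⠀⠿⠿
⠿⠿⠿⠂⠂⠂⠿⠿⠿
⠂⠂⠿⠂⠂⠂⠿⠿⠿
⠂⠶⠂⠂⣾⠂⠿⠿⠿
⠂⠂⠿⠂⠂⠂⠿⠿⠿
⠂⠂⠿⠂⠶⠂⠿⠿⠿
⠀⠀⠿⠿⠿⠿⠿⠿⠿
⠀⠀⠀⠀⠀⠀⠀⠿⠿

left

⠀⠀⠀⠀⠀⠀⠀⠀⠿
⠿⠿⠿⠿⠿⠀⠀⠀⠿
⠿⠿⠿⠿⠂⠂⠂⠿⠿
⠂⠂⠂⠿⠂⠂⠂⠿⠿
⠂⠂⠶⠂⣾⠂⠂⠿⠿
⠂⠂⠂⠿⠂⠂⠂⠿⠿
⠂⠂⠂⠿⠂⠶⠂⠿⠿
⠀⠀⠀⠿⠿⠿⠿⠿⠿
⠀⠀⠀⠀⠀⠀⠀⠀⠿

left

⠀⠀⠀⠀⠀⠀⠀⠀⠀
⠀⠿⠿⠿⠿⠿⠀⠀⠀
⠀⠿⠿⠿⠿⠂⠂⠂⠿
⠀⠂⠂⠂⠿⠂⠂⠂⠿
⠀⠂⠂⠶⣾⠂⠂⠂⠿
⠀⠂⠂⠂⠿⠂⠂⠂⠿
⠀⠂⠂⠂⠿⠂⠶⠂⠿
⠀⠀⠀⠀⠿⠿⠿⠿⠿
⠀⠀⠀⠀⠀⠀⠀⠀⠀

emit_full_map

⠿⠿⠿⠿⠿⠀⠀⠀
⠿⠿⠿⠿⠂⠂⠂⠿
⠂⠂⠂⠿⠂⠂⠂⠿
⠂⠂⠶⣾⠂⠂⠂⠿
⠂⠂⠂⠿⠂⠂⠂⠿
⠂⠂⠂⠿⠂⠶⠂⠿
⠀⠀⠀⠿⠿⠿⠿⠿

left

⠀⠀⠀⠀⠀⠀⠀⠀⠀
⠀⠀⠿⠿⠿⠿⠿⠀⠀
⠀⠀⠿⠿⠿⠿⠂⠂⠂
⠀⠀⠂⠂⠂⠿⠂⠂⠂
⠀⠀⠂⠂⣾⠂⠂⠂⠂
⠀⠀⠂⠂⠂⠿⠂⠂⠂
⠀⠀⠂⠂⠂⠿⠂⠶⠂
⠀⠀⠀⠀⠀⠿⠿⠿⠿
⠀⠀⠀⠀⠀⠀⠀⠀⠀

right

⠀⠀⠀⠀⠀⠀⠀⠀⠀
⠀⠿⠿⠿⠿⠿⠀⠀⠀
⠀⠿⠿⠿⠿⠂⠂⠂⠿
⠀⠂⠂⠂⠿⠂⠂⠂⠿
⠀⠂⠂⠶⣾⠂⠂⠂⠿
⠀⠂⠂⠂⠿⠂⠂⠂⠿
⠀⠂⠂⠂⠿⠂⠶⠂⠿
⠀⠀⠀⠀⠿⠿⠿⠿⠿
⠀⠀⠀⠀⠀⠀⠀⠀⠀

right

⠀⠀⠀⠀⠀⠀⠀⠀⠿
⠿⠿⠿⠿⠿⠀⠀⠀⠿
⠿⠿⠿⠿⠂⠂⠂⠿⠿
⠂⠂⠂⠿⠂⠂⠂⠿⠿
⠂⠂⠶⠂⣾⠂⠂⠿⠿
⠂⠂⠂⠿⠂⠂⠂⠿⠿
⠂⠂⠂⠿⠂⠶⠂⠿⠿
⠀⠀⠀⠿⠿⠿⠿⠿⠿
⠀⠀⠀⠀⠀⠀⠀⠀⠿


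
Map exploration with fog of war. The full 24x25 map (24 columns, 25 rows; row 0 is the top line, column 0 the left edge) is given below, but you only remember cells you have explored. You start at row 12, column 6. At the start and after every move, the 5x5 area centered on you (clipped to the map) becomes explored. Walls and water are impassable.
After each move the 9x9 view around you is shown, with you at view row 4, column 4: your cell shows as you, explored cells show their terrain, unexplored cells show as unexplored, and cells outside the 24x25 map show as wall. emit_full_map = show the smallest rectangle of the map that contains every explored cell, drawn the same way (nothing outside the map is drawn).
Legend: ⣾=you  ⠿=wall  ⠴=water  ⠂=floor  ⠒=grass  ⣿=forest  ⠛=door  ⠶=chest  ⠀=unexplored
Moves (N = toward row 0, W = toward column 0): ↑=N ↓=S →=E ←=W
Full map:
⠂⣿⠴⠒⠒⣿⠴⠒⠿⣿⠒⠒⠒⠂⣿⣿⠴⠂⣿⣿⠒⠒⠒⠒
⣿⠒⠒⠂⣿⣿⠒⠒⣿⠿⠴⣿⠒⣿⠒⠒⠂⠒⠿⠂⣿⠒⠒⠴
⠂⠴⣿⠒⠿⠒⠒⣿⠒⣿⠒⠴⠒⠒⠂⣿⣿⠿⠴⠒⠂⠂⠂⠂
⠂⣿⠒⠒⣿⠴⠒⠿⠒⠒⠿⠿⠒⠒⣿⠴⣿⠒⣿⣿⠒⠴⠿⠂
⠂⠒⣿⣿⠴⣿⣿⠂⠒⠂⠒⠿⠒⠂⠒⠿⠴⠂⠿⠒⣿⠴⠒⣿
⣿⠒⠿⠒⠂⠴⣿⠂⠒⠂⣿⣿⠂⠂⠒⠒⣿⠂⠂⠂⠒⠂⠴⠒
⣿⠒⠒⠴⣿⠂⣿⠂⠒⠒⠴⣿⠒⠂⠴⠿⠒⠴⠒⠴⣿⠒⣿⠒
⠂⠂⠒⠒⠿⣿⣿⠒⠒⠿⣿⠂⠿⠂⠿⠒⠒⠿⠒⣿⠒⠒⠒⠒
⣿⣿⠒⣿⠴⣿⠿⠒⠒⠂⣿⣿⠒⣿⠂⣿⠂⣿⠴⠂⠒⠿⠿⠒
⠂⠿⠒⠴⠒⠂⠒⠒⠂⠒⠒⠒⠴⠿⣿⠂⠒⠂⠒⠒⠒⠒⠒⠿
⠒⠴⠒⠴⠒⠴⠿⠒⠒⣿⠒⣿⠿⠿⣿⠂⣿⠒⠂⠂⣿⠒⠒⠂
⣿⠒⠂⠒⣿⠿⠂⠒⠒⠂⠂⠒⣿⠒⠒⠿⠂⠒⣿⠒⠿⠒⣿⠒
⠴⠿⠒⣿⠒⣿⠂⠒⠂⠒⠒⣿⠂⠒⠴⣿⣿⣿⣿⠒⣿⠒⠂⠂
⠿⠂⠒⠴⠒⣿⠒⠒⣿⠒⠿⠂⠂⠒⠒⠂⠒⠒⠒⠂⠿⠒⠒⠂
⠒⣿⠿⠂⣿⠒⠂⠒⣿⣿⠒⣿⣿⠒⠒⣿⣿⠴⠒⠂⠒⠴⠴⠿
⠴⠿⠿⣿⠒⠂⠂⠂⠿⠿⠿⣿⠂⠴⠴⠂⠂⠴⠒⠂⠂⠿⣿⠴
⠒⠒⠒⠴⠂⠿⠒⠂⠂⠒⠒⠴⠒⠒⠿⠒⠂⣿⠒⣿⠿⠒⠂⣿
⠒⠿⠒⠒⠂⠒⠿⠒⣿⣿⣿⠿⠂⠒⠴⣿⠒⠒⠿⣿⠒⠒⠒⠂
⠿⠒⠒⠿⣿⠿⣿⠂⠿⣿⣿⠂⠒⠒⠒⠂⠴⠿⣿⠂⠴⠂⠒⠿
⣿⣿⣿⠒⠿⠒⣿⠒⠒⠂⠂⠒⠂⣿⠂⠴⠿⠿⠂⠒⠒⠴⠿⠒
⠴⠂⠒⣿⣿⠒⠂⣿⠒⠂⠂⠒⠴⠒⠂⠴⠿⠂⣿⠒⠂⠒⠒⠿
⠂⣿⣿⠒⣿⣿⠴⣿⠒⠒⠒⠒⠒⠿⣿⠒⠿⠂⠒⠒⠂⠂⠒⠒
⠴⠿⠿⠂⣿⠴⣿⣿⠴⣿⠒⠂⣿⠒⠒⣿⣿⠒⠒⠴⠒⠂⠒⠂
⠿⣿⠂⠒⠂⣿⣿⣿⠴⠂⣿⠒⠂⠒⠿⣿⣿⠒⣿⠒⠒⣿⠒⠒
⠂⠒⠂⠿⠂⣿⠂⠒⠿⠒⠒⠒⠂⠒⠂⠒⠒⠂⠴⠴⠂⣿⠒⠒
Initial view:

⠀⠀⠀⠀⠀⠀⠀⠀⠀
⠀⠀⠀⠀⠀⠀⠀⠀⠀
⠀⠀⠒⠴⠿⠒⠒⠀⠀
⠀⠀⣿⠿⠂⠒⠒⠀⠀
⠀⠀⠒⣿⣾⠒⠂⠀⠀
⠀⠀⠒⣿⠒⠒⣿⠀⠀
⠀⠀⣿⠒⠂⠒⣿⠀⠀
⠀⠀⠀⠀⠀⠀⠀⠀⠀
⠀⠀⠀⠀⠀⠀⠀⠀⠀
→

⠀⠀⠀⠀⠀⠀⠀⠀⠀
⠀⠀⠀⠀⠀⠀⠀⠀⠀
⠀⠒⠴⠿⠒⠒⣿⠀⠀
⠀⣿⠿⠂⠒⠒⠂⠀⠀
⠀⠒⣿⠂⣾⠂⠒⠀⠀
⠀⠒⣿⠒⠒⣿⠒⠀⠀
⠀⣿⠒⠂⠒⣿⣿⠀⠀
⠀⠀⠀⠀⠀⠀⠀⠀⠀
⠀⠀⠀⠀⠀⠀⠀⠀⠀

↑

⠀⠀⠀⠀⠀⠀⠀⠀⠀
⠀⠀⠀⠀⠀⠀⠀⠀⠀
⠀⠀⠂⠒⠒⠂⠒⠀⠀
⠀⠒⠴⠿⠒⠒⣿⠀⠀
⠀⣿⠿⠂⣾⠒⠂⠀⠀
⠀⠒⣿⠂⠒⠂⠒⠀⠀
⠀⠒⣿⠒⠒⣿⠒⠀⠀
⠀⣿⠒⠂⠒⣿⣿⠀⠀
⠀⠀⠀⠀⠀⠀⠀⠀⠀

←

⠀⠀⠀⠀⠀⠀⠀⠀⠀
⠀⠀⠀⠀⠀⠀⠀⠀⠀
⠀⠀⠒⠂⠒⠒⠂⠒⠀
⠀⠀⠒⠴⠿⠒⠒⣿⠀
⠀⠀⣿⠿⣾⠒⠒⠂⠀
⠀⠀⠒⣿⠂⠒⠂⠒⠀
⠀⠀⠒⣿⠒⠒⣿⠒⠀
⠀⠀⣿⠒⠂⠒⣿⣿⠀
⠀⠀⠀⠀⠀⠀⠀⠀⠀

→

⠀⠀⠀⠀⠀⠀⠀⠀⠀
⠀⠀⠀⠀⠀⠀⠀⠀⠀
⠀⠒⠂⠒⠒⠂⠒⠀⠀
⠀⠒⠴⠿⠒⠒⣿⠀⠀
⠀⣿⠿⠂⣾⠒⠂⠀⠀
⠀⠒⣿⠂⠒⠂⠒⠀⠀
⠀⠒⣿⠒⠒⣿⠒⠀⠀
⠀⣿⠒⠂⠒⣿⣿⠀⠀
⠀⠀⠀⠀⠀⠀⠀⠀⠀

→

⠀⠀⠀⠀⠀⠀⠀⠀⠀
⠀⠀⠀⠀⠀⠀⠀⠀⠀
⠒⠂⠒⠒⠂⠒⠒⠀⠀
⠒⠴⠿⠒⠒⣿⠒⠀⠀
⣿⠿⠂⠒⣾⠂⠂⠀⠀
⠒⣿⠂⠒⠂⠒⠒⠀⠀
⠒⣿⠒⠒⣿⠒⠿⠀⠀
⣿⠒⠂⠒⣿⣿⠀⠀⠀
⠀⠀⠀⠀⠀⠀⠀⠀⠀

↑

⠀⠀⠀⠀⠀⠀⠀⠀⠀
⠀⠀⠀⠀⠀⠀⠀⠀⠀
⠀⠀⠿⠒⠒⠂⣿⠀⠀
⠒⠂⠒⠒⠂⠒⠒⠀⠀
⠒⠴⠿⠒⣾⣿⠒⠀⠀
⣿⠿⠂⠒⠒⠂⠂⠀⠀
⠒⣿⠂⠒⠂⠒⠒⠀⠀
⠒⣿⠒⠒⣿⠒⠿⠀⠀
⣿⠒⠂⠒⣿⣿⠀⠀⠀

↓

⠀⠀⠀⠀⠀⠀⠀⠀⠀
⠀⠀⠿⠒⠒⠂⣿⠀⠀
⠒⠂⠒⠒⠂⠒⠒⠀⠀
⠒⠴⠿⠒⠒⣿⠒⠀⠀
⣿⠿⠂⠒⣾⠂⠂⠀⠀
⠒⣿⠂⠒⠂⠒⠒⠀⠀
⠒⣿⠒⠒⣿⠒⠿⠀⠀
⣿⠒⠂⠒⣿⣿⠀⠀⠀
⠀⠀⠀⠀⠀⠀⠀⠀⠀

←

⠀⠀⠀⠀⠀⠀⠀⠀⠀
⠀⠀⠀⠿⠒⠒⠂⣿⠀
⠀⠒⠂⠒⠒⠂⠒⠒⠀
⠀⠒⠴⠿⠒⠒⣿⠒⠀
⠀⣿⠿⠂⣾⠒⠂⠂⠀
⠀⠒⣿⠂⠒⠂⠒⠒⠀
⠀⠒⣿⠒⠒⣿⠒⠿⠀
⠀⣿⠒⠂⠒⣿⣿⠀⠀
⠀⠀⠀⠀⠀⠀⠀⠀⠀

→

⠀⠀⠀⠀⠀⠀⠀⠀⠀
⠀⠀⠿⠒⠒⠂⣿⠀⠀
⠒⠂⠒⠒⠂⠒⠒⠀⠀
⠒⠴⠿⠒⠒⣿⠒⠀⠀
⣿⠿⠂⠒⣾⠂⠂⠀⠀
⠒⣿⠂⠒⠂⠒⠒⠀⠀
⠒⣿⠒⠒⣿⠒⠿⠀⠀
⣿⠒⠂⠒⣿⣿⠀⠀⠀
⠀⠀⠀⠀⠀⠀⠀⠀⠀

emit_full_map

⠀⠀⠿⠒⠒⠂⣿
⠒⠂⠒⠒⠂⠒⠒
⠒⠴⠿⠒⠒⣿⠒
⣿⠿⠂⠒⣾⠂⠂
⠒⣿⠂⠒⠂⠒⠒
⠒⣿⠒⠒⣿⠒⠿
⣿⠒⠂⠒⣿⣿⠀

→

⠀⠀⠀⠀⠀⠀⠀⠀⠀
⠀⠿⠒⠒⠂⣿⠀⠀⠀
⠂⠒⠒⠂⠒⠒⠒⠀⠀
⠴⠿⠒⠒⣿⠒⣿⠀⠀
⠿⠂⠒⠒⣾⠂⠒⠀⠀
⣿⠂⠒⠂⠒⠒⣿⠀⠀
⣿⠒⠒⣿⠒⠿⠂⠀⠀
⠒⠂⠒⣿⣿⠀⠀⠀⠀
⠀⠀⠀⠀⠀⠀⠀⠀⠀

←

⠀⠀⠀⠀⠀⠀⠀⠀⠀
⠀⠀⠿⠒⠒⠂⣿⠀⠀
⠒⠂⠒⠒⠂⠒⠒⠒⠀
⠒⠴⠿⠒⠒⣿⠒⣿⠀
⣿⠿⠂⠒⣾⠂⠂⠒⠀
⠒⣿⠂⠒⠂⠒⠒⣿⠀
⠒⣿⠒⠒⣿⠒⠿⠂⠀
⣿⠒⠂⠒⣿⣿⠀⠀⠀
⠀⠀⠀⠀⠀⠀⠀⠀⠀

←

⠀⠀⠀⠀⠀⠀⠀⠀⠀
⠀⠀⠀⠿⠒⠒⠂⣿⠀
⠀⠒⠂⠒⠒⠂⠒⠒⠒
⠀⠒⠴⠿⠒⠒⣿⠒⣿
⠀⣿⠿⠂⣾⠒⠂⠂⠒
⠀⠒⣿⠂⠒⠂⠒⠒⣿
⠀⠒⣿⠒⠒⣿⠒⠿⠂
⠀⣿⠒⠂⠒⣿⣿⠀⠀
⠀⠀⠀⠀⠀⠀⠀⠀⠀

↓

⠀⠀⠀⠿⠒⠒⠂⣿⠀
⠀⠒⠂⠒⠒⠂⠒⠒⠒
⠀⠒⠴⠿⠒⠒⣿⠒⣿
⠀⣿⠿⠂⠒⠒⠂⠂⠒
⠀⠒⣿⠂⣾⠂⠒⠒⣿
⠀⠒⣿⠒⠒⣿⠒⠿⠂
⠀⣿⠒⠂⠒⣿⣿⠀⠀
⠀⠀⠀⠀⠀⠀⠀⠀⠀
⠀⠀⠀⠀⠀⠀⠀⠀⠀

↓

⠀⠒⠂⠒⠒⠂⠒⠒⠒
⠀⠒⠴⠿⠒⠒⣿⠒⣿
⠀⣿⠿⠂⠒⠒⠂⠂⠒
⠀⠒⣿⠂⠒⠂⠒⠒⣿
⠀⠒⣿⠒⣾⣿⠒⠿⠂
⠀⣿⠒⠂⠒⣿⣿⠀⠀
⠀⠀⠂⠂⠂⠿⠿⠀⠀
⠀⠀⠀⠀⠀⠀⠀⠀⠀
⠀⠀⠀⠀⠀⠀⠀⠀⠀

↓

⠀⠒⠴⠿⠒⠒⣿⠒⣿
⠀⣿⠿⠂⠒⠒⠂⠂⠒
⠀⠒⣿⠂⠒⠂⠒⠒⣿
⠀⠒⣿⠒⠒⣿⠒⠿⠂
⠀⣿⠒⠂⣾⣿⣿⠀⠀
⠀⠀⠂⠂⠂⠿⠿⠀⠀
⠀⠀⠿⠒⠂⠂⠒⠀⠀
⠀⠀⠀⠀⠀⠀⠀⠀⠀
⠀⠀⠀⠀⠀⠀⠀⠀⠀

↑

⠀⠒⠂⠒⠒⠂⠒⠒⠒
⠀⠒⠴⠿⠒⠒⣿⠒⣿
⠀⣿⠿⠂⠒⠒⠂⠂⠒
⠀⠒⣿⠂⠒⠂⠒⠒⣿
⠀⠒⣿⠒⣾⣿⠒⠿⠂
⠀⣿⠒⠂⠒⣿⣿⠀⠀
⠀⠀⠂⠂⠂⠿⠿⠀⠀
⠀⠀⠿⠒⠂⠂⠒⠀⠀
⠀⠀⠀⠀⠀⠀⠀⠀⠀

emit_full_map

⠀⠀⠿⠒⠒⠂⣿⠀
⠒⠂⠒⠒⠂⠒⠒⠒
⠒⠴⠿⠒⠒⣿⠒⣿
⣿⠿⠂⠒⠒⠂⠂⠒
⠒⣿⠂⠒⠂⠒⠒⣿
⠒⣿⠒⣾⣿⠒⠿⠂
⣿⠒⠂⠒⣿⣿⠀⠀
⠀⠂⠂⠂⠿⠿⠀⠀
⠀⠿⠒⠂⠂⠒⠀⠀

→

⠒⠂⠒⠒⠂⠒⠒⠒⠀
⠒⠴⠿⠒⠒⣿⠒⣿⠀
⣿⠿⠂⠒⠒⠂⠂⠒⠀
⠒⣿⠂⠒⠂⠒⠒⣿⠀
⠒⣿⠒⠒⣾⠒⠿⠂⠀
⣿⠒⠂⠒⣿⣿⠒⠀⠀
⠀⠂⠂⠂⠿⠿⠿⠀⠀
⠀⠿⠒⠂⠂⠒⠀⠀⠀
⠀⠀⠀⠀⠀⠀⠀⠀⠀

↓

⠒⠴⠿⠒⠒⣿⠒⣿⠀
⣿⠿⠂⠒⠒⠂⠂⠒⠀
⠒⣿⠂⠒⠂⠒⠒⣿⠀
⠒⣿⠒⠒⣿⠒⠿⠂⠀
⣿⠒⠂⠒⣾⣿⠒⠀⠀
⠀⠂⠂⠂⠿⠿⠿⠀⠀
⠀⠿⠒⠂⠂⠒⠒⠀⠀
⠀⠀⠀⠀⠀⠀⠀⠀⠀
⠀⠀⠀⠀⠀⠀⠀⠀⠀

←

⠀⠒⠴⠿⠒⠒⣿⠒⣿
⠀⣿⠿⠂⠒⠒⠂⠂⠒
⠀⠒⣿⠂⠒⠂⠒⠒⣿
⠀⠒⣿⠒⠒⣿⠒⠿⠂
⠀⣿⠒⠂⣾⣿⣿⠒⠀
⠀⠀⠂⠂⠂⠿⠿⠿⠀
⠀⠀⠿⠒⠂⠂⠒⠒⠀
⠀⠀⠀⠀⠀⠀⠀⠀⠀
⠀⠀⠀⠀⠀⠀⠀⠀⠀

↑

⠀⠒⠂⠒⠒⠂⠒⠒⠒
⠀⠒⠴⠿⠒⠒⣿⠒⣿
⠀⣿⠿⠂⠒⠒⠂⠂⠒
⠀⠒⣿⠂⠒⠂⠒⠒⣿
⠀⠒⣿⠒⣾⣿⠒⠿⠂
⠀⣿⠒⠂⠒⣿⣿⠒⠀
⠀⠀⠂⠂⠂⠿⠿⠿⠀
⠀⠀⠿⠒⠂⠂⠒⠒⠀
⠀⠀⠀⠀⠀⠀⠀⠀⠀

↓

⠀⠒⠴⠿⠒⠒⣿⠒⣿
⠀⣿⠿⠂⠒⠒⠂⠂⠒
⠀⠒⣿⠂⠒⠂⠒⠒⣿
⠀⠒⣿⠒⠒⣿⠒⠿⠂
⠀⣿⠒⠂⣾⣿⣿⠒⠀
⠀⠀⠂⠂⠂⠿⠿⠿⠀
⠀⠀⠿⠒⠂⠂⠒⠒⠀
⠀⠀⠀⠀⠀⠀⠀⠀⠀
⠀⠀⠀⠀⠀⠀⠀⠀⠀

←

⠀⠀⠒⠴⠿⠒⠒⣿⠒
⠀⠀⣿⠿⠂⠒⠒⠂⠂
⠀⠀⠒⣿⠂⠒⠂⠒⠒
⠀⠀⠒⣿⠒⠒⣿⠒⠿
⠀⠀⣿⠒⣾⠒⣿⣿⠒
⠀⠀⠒⠂⠂⠂⠿⠿⠿
⠀⠀⠂⠿⠒⠂⠂⠒⠒
⠀⠀⠀⠀⠀⠀⠀⠀⠀
⠀⠀⠀⠀⠀⠀⠀⠀⠀

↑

⠀⠀⠒⠂⠒⠒⠂⠒⠒
⠀⠀⠒⠴⠿⠒⠒⣿⠒
⠀⠀⣿⠿⠂⠒⠒⠂⠂
⠀⠀⠒⣿⠂⠒⠂⠒⠒
⠀⠀⠒⣿⣾⠒⣿⠒⠿
⠀⠀⣿⠒⠂⠒⣿⣿⠒
⠀⠀⠒⠂⠂⠂⠿⠿⠿
⠀⠀⠂⠿⠒⠂⠂⠒⠒
⠀⠀⠀⠀⠀⠀⠀⠀⠀

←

⠀⠀⠀⠒⠂⠒⠒⠂⠒
⠀⠀⠀⠒⠴⠿⠒⠒⣿
⠀⠀⠒⣿⠿⠂⠒⠒⠂
⠀⠀⣿⠒⣿⠂⠒⠂⠒
⠀⠀⠴⠒⣾⠒⠒⣿⠒
⠀⠀⠂⣿⠒⠂⠒⣿⣿
⠀⠀⣿⠒⠂⠂⠂⠿⠿
⠀⠀⠀⠂⠿⠒⠂⠂⠒
⠀⠀⠀⠀⠀⠀⠀⠀⠀

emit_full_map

⠀⠀⠀⠿⠒⠒⠂⣿⠀
⠀⠒⠂⠒⠒⠂⠒⠒⠒
⠀⠒⠴⠿⠒⠒⣿⠒⣿
⠒⣿⠿⠂⠒⠒⠂⠂⠒
⣿⠒⣿⠂⠒⠂⠒⠒⣿
⠴⠒⣾⠒⠒⣿⠒⠿⠂
⠂⣿⠒⠂⠒⣿⣿⠒⠀
⣿⠒⠂⠂⠂⠿⠿⠿⠀
⠀⠂⠿⠒⠂⠂⠒⠒⠀

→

⠀⠀⠒⠂⠒⠒⠂⠒⠒
⠀⠀⠒⠴⠿⠒⠒⣿⠒
⠀⠒⣿⠿⠂⠒⠒⠂⠂
⠀⣿⠒⣿⠂⠒⠂⠒⠒
⠀⠴⠒⣿⣾⠒⣿⠒⠿
⠀⠂⣿⠒⠂⠒⣿⣿⠒
⠀⣿⠒⠂⠂⠂⠿⠿⠿
⠀⠀⠂⠿⠒⠂⠂⠒⠒
⠀⠀⠀⠀⠀⠀⠀⠀⠀

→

⠀⠒⠂⠒⠒⠂⠒⠒⠒
⠀⠒⠴⠿⠒⠒⣿⠒⣿
⠒⣿⠿⠂⠒⠒⠂⠂⠒
⣿⠒⣿⠂⠒⠂⠒⠒⣿
⠴⠒⣿⠒⣾⣿⠒⠿⠂
⠂⣿⠒⠂⠒⣿⣿⠒⠀
⣿⠒⠂⠂⠂⠿⠿⠿⠀
⠀⠂⠿⠒⠂⠂⠒⠒⠀
⠀⠀⠀⠀⠀⠀⠀⠀⠀

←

⠀⠀⠒⠂⠒⠒⠂⠒⠒
⠀⠀⠒⠴⠿⠒⠒⣿⠒
⠀⠒⣿⠿⠂⠒⠒⠂⠂
⠀⣿⠒⣿⠂⠒⠂⠒⠒
⠀⠴⠒⣿⣾⠒⣿⠒⠿
⠀⠂⣿⠒⠂⠒⣿⣿⠒
⠀⣿⠒⠂⠂⠂⠿⠿⠿
⠀⠀⠂⠿⠒⠂⠂⠒⠒
⠀⠀⠀⠀⠀⠀⠀⠀⠀

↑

⠀⠀⠀⠀⠿⠒⠒⠂⣿
⠀⠀⠒⠂⠒⠒⠂⠒⠒
⠀⠀⠒⠴⠿⠒⠒⣿⠒
⠀⠒⣿⠿⠂⠒⠒⠂⠂
⠀⣿⠒⣿⣾⠒⠂⠒⠒
⠀⠴⠒⣿⠒⠒⣿⠒⠿
⠀⠂⣿⠒⠂⠒⣿⣿⠒
⠀⣿⠒⠂⠂⠂⠿⠿⠿
⠀⠀⠂⠿⠒⠂⠂⠒⠒

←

⠀⠀⠀⠀⠀⠿⠒⠒⠂
⠀⠀⠀⠒⠂⠒⠒⠂⠒
⠀⠀⠴⠒⠴⠿⠒⠒⣿
⠀⠀⠒⣿⠿⠂⠒⠒⠂
⠀⠀⣿⠒⣾⠂⠒⠂⠒
⠀⠀⠴⠒⣿⠒⠒⣿⠒
⠀⠀⠂⣿⠒⠂⠒⣿⣿
⠀⠀⣿⠒⠂⠂⠂⠿⠿
⠀⠀⠀⠂⠿⠒⠂⠂⠒

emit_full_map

⠀⠀⠀⠿⠒⠒⠂⣿⠀
⠀⠒⠂⠒⠒⠂⠒⠒⠒
⠴⠒⠴⠿⠒⠒⣿⠒⣿
⠒⣿⠿⠂⠒⠒⠂⠂⠒
⣿⠒⣾⠂⠒⠂⠒⠒⣿
⠴⠒⣿⠒⠒⣿⠒⠿⠂
⠂⣿⠒⠂⠒⣿⣿⠒⠀
⣿⠒⠂⠂⠂⠿⠿⠿⠀
⠀⠂⠿⠒⠂⠂⠒⠒⠀

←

⠀⠀⠀⠀⠀⠀⠿⠒⠒
⠀⠀⠀⠀⠒⠂⠒⠒⠂
⠀⠀⠒⠴⠒⠴⠿⠒⠒
⠀⠀⠂⠒⣿⠿⠂⠒⠒
⠀⠀⠒⣿⣾⣿⠂⠒⠂
⠀⠀⠒⠴⠒⣿⠒⠒⣿
⠀⠀⠿⠂⣿⠒⠂⠒⣿
⠀⠀⠀⣿⠒⠂⠂⠂⠿
⠀⠀⠀⠀⠂⠿⠒⠂⠂

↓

⠀⠀⠀⠀⠒⠂⠒⠒⠂
⠀⠀⠒⠴⠒⠴⠿⠒⠒
⠀⠀⠂⠒⣿⠿⠂⠒⠒
⠀⠀⠒⣿⠒⣿⠂⠒⠂
⠀⠀⠒⠴⣾⣿⠒⠒⣿
⠀⠀⠿⠂⣿⠒⠂⠒⣿
⠀⠀⠿⣿⠒⠂⠂⠂⠿
⠀⠀⠀⠀⠂⠿⠒⠂⠂
⠀⠀⠀⠀⠀⠀⠀⠀⠀

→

⠀⠀⠀⠒⠂⠒⠒⠂⠒
⠀⠒⠴⠒⠴⠿⠒⠒⣿
⠀⠂⠒⣿⠿⠂⠒⠒⠂
⠀⠒⣿⠒⣿⠂⠒⠂⠒
⠀⠒⠴⠒⣾⠒⠒⣿⠒
⠀⠿⠂⣿⠒⠂⠒⣿⣿
⠀⠿⣿⠒⠂⠂⠂⠿⠿
⠀⠀⠀⠂⠿⠒⠂⠂⠒
⠀⠀⠀⠀⠀⠀⠀⠀⠀

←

⠀⠀⠀⠀⠒⠂⠒⠒⠂
⠀⠀⠒⠴⠒⠴⠿⠒⠒
⠀⠀⠂⠒⣿⠿⠂⠒⠒
⠀⠀⠒⣿⠒⣿⠂⠒⠂
⠀⠀⠒⠴⣾⣿⠒⠒⣿
⠀⠀⠿⠂⣿⠒⠂⠒⣿
⠀⠀⠿⣿⠒⠂⠂⠂⠿
⠀⠀⠀⠀⠂⠿⠒⠂⠂
⠀⠀⠀⠀⠀⠀⠀⠀⠀

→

⠀⠀⠀⠒⠂⠒⠒⠂⠒
⠀⠒⠴⠒⠴⠿⠒⠒⣿
⠀⠂⠒⣿⠿⠂⠒⠒⠂
⠀⠒⣿⠒⣿⠂⠒⠂⠒
⠀⠒⠴⠒⣾⠒⠒⣿⠒
⠀⠿⠂⣿⠒⠂⠒⣿⣿
⠀⠿⣿⠒⠂⠂⠂⠿⠿
⠀⠀⠀⠂⠿⠒⠂⠂⠒
⠀⠀⠀⠀⠀⠀⠀⠀⠀


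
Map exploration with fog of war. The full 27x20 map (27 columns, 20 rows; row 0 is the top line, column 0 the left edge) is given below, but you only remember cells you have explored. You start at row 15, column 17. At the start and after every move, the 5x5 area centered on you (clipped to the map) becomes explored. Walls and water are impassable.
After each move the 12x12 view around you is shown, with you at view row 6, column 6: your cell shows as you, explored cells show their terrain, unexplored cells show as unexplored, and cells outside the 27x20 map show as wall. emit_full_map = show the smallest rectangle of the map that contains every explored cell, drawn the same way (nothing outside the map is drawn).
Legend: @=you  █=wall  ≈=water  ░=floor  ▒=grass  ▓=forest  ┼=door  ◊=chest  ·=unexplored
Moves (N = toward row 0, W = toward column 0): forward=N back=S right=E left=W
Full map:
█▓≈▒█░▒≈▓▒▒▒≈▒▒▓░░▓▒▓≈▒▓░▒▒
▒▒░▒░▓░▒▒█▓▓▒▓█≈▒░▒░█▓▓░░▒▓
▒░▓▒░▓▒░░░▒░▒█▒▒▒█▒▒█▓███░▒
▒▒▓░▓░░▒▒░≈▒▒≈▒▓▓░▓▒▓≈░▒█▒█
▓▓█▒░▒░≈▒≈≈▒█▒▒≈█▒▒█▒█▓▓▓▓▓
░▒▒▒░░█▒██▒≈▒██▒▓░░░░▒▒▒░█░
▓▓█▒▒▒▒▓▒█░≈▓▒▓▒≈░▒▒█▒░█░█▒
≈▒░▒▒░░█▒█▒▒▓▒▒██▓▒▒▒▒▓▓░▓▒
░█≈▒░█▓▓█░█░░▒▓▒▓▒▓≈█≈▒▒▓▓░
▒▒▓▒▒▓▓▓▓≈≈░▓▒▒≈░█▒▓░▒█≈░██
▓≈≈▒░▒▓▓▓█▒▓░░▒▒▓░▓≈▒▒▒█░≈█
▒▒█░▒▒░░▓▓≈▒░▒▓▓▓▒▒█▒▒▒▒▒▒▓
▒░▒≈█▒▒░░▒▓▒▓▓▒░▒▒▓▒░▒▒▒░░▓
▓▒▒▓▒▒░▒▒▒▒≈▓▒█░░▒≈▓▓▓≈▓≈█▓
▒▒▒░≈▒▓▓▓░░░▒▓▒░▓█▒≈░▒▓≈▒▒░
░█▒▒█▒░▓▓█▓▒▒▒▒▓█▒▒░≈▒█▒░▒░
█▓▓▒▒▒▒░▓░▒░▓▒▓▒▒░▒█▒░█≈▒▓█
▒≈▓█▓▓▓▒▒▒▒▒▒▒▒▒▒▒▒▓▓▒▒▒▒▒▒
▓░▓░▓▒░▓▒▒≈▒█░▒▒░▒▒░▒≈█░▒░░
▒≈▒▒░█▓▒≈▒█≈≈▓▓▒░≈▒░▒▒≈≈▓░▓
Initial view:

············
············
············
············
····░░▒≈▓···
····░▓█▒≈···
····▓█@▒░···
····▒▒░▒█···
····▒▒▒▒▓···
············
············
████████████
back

············
············
············
····░░▒≈▓···
····░▓█▒≈···
····▓█▒▒░···
····▒▒@▒█···
····▒▒▒▒▓···
····▒░▒▒░···
············
████████████
████████████

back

············
············
····░░▒≈▓···
····░▓█▒≈···
····▓█▒▒░···
····▒▒░▒█···
····▒▒@▒▓···
····▒░▒▒░···
····▒░≈▒░···
████████████
████████████
████████████

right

············
············
···░░▒≈▓····
···░▓█▒≈····
···▓█▒▒░≈···
···▒▒░▒█▒···
···▒▒▒@▓▓···
···▒░▒▒░▒···
···▒░≈▒░▒···
████████████
████████████
████████████

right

············
············
··░░▒≈▓·····
··░▓█▒≈·····
··▓█▒▒░≈▒···
··▒▒░▒█▒░···
··▒▒▒▒@▓▒···
··▒░▒▒░▒≈···
··▒░≈▒░▒▒···
████████████
████████████
████████████

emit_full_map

░░▒≈▓··
░▓█▒≈··
▓█▒▒░≈▒
▒▒░▒█▒░
▒▒▒▒@▓▒
▒░▒▒░▒≈
▒░≈▒░▒▒

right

············
············
·░░▒≈▓······
·░▓█▒≈······
·▓█▒▒░≈▒█···
·▒▒░▒█▒░█···
·▒▒▒▒▓@▒▒···
·▒░▒▒░▒≈█···
·▒░≈▒░▒▒≈···
████████████
████████████
████████████

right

············
············
░░▒≈▓·······
░▓█▒≈·······
▓█▒▒░≈▒█▒···
▒▒░▒█▒░█≈···
▒▒▒▒▓▓@▒▒···
▒░▒▒░▒≈█░···
▒░≈▒░▒▒≈≈···
████████████
████████████
████████████

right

···········█
···········█
░▒≈▓·······█
▓█▒≈·······█
█▒▒░≈▒█▒░··█
▒░▒█▒░█≈▒··█
▒▒▒▓▓▒@▒▒··█
░▒▒░▒≈█░▒··█
░≈▒░▒▒≈≈▓··█
████████████
████████████
████████████

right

··········██
··········██
▒≈▓·······██
█▒≈·······██
▒▒░≈▒█▒░▒·██
░▒█▒░█≈▒▓·██
▒▒▓▓▒▒@▒▒·██
▒▒░▒≈█░▒░·██
≈▒░▒▒≈≈▓░·██
████████████
████████████
████████████

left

···········█
···········█
░▒≈▓·······█
▓█▒≈·······█
█▒▒░≈▒█▒░▒·█
▒░▒█▒░█≈▒▓·█
▒▒▒▓▓▒@▒▒▒·█
░▒▒░▒≈█░▒░·█
░≈▒░▒▒≈≈▓░·█
████████████
████████████
████████████

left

············
············
░░▒≈▓·······
░▓█▒≈·······
▓█▒▒░≈▒█▒░▒·
▒▒░▒█▒░█≈▒▓·
▒▒▒▒▓▓@▒▒▒▒·
▒░▒▒░▒≈█░▒░·
▒░≈▒░▒▒≈≈▓░·
████████████
████████████
████████████

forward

············
············
············
░░▒≈▓·······
░▓█▒≈░▒▓≈···
▓█▒▒░≈▒█▒░▒·
▒▒░▒█▒@█≈▒▓·
▒▒▒▒▓▓▒▒▒▒▒·
▒░▒▒░▒≈█░▒░·
▒░≈▒░▒▒≈≈▓░·
████████████
████████████

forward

············
············
············
············
░░▒≈▓▓▓≈▓···
░▓█▒≈░▒▓≈···
▓█▒▒░≈@█▒░▒·
▒▒░▒█▒░█≈▒▓·
▒▒▒▒▓▓▒▒▒▒▒·
▒░▒▒░▒≈█░▒░·
▒░≈▒░▒▒≈≈▓░·
████████████

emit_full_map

░░▒≈▓▓▓≈▓··
░▓█▒≈░▒▓≈··
▓█▒▒░≈@█▒░▒
▒▒░▒█▒░█≈▒▓
▒▒▒▒▓▓▒▒▒▒▒
▒░▒▒░▒≈█░▒░
▒░≈▒░▒▒≈≈▓░

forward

············
············
············
············
····▒░▒▒▒···
░░▒≈▓▓▓≈▓···
░▓█▒≈░@▓≈···
▓█▒▒░≈▒█▒░▒·
▒▒░▒█▒░█≈▒▓·
▒▒▒▒▓▓▒▒▒▒▒·
▒░▒▒░▒≈█░▒░·
▒░≈▒░▒▒≈≈▓░·

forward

············
············
············
············
····█▒▒▒▒···
····▒░▒▒▒···
░░▒≈▓▓@≈▓···
░▓█▒≈░▒▓≈···
▓█▒▒░≈▒█▒░▒·
▒▒░▒█▒░█≈▒▓·
▒▒▒▒▓▓▒▒▒▒▒·
▒░▒▒░▒≈█░▒░·

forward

············
············
············
············
····≈▒▒▒█···
····█▒▒▒▒···
····▒░@▒▒···
░░▒≈▓▓▓≈▓···
░▓█▒≈░▒▓≈···
▓█▒▒░≈▒█▒░▒·
▒▒░▒█▒░█≈▒▓·
▒▒▒▒▓▓▒▒▒▒▒·

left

············
············
············
············
····▓≈▒▒▒█··
····▒█▒▒▒▒··
····▓▒@▒▒▒··
·░░▒≈▓▓▓≈▓··
·░▓█▒≈░▒▓≈··
·▓█▒▒░≈▒█▒░▒
·▒▒░▒█▒░█≈▒▓
·▒▒▒▒▓▓▒▒▒▒▒

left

············
············
············
············
····░▓≈▒▒▒█·
····▒▒█▒▒▒▒·
····▒▓@░▒▒▒·
··░░▒≈▓▓▓≈▓·
··░▓█▒≈░▒▓≈·
··▓█▒▒░≈▒█▒░
··▒▒░▒█▒░█≈▒
··▒▒▒▒▓▓▒▒▒▒

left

············
············
············
············
····▓░▓≈▒▒▒█
····▓▒▒█▒▒▒▒
····▒▒@▒░▒▒▒
···░░▒≈▓▓▓≈▓
···░▓█▒≈░▒▓≈
···▓█▒▒░≈▒█▒
···▒▒░▒█▒░█≈
···▒▒▒▒▓▓▒▒▒

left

············
············
············
············
····▒▓░▓≈▒▒▒
····▓▓▒▒█▒▒▒
····░▒@▓▒░▒▒
····░░▒≈▓▓▓≈
····░▓█▒≈░▒▓
····▓█▒▒░≈▒█
····▒▒░▒█▒░█
····▒▒▒▒▓▓▒▒

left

············
············
············
············
····▒▒▓░▓≈▒▒
····▓▓▓▒▒█▒▒
····▒░@▒▓▒░▒
····█░░▒≈▓▓▓
····▒░▓█▒≈░▒
·····▓█▒▒░≈▒
·····▒▒░▒█▒░
·····▒▒▒▒▓▓▒

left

············
············
············
············
····░▒▒▓░▓≈▒
····▒▓▓▓▒▒█▒
····▓▒@▒▒▓▒░
····▒█░░▒≈▓▓
····▓▒░▓█▒≈░
······▓█▒▒░≈
······▒▒░▒█▒
······▒▒▒▒▓▓

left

············
············
············
············
····░░▒▒▓░▓≈
····░▒▓▓▓▒▒█
····▓▓@░▒▒▓▒
····▓▒█░░▒≈▓
····▒▓▒░▓█▒≈
·······▓█▒▒░
·······▒▒░▒█
·······▒▒▒▒▓

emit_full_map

░░▒▒▓░▓≈▒▒▒█··
░▒▓▓▓▒▒█▒▒▒▒··
▓▓@░▒▒▓▒░▒▒▒··
▓▒█░░▒≈▓▓▓≈▓··
▒▓▒░▓█▒≈░▒▓≈··
···▓█▒▒░≈▒█▒░▒
···▒▒░▒█▒░█≈▒▓
···▒▒▒▒▓▓▒▒▒▒▒
···▒░▒▒░▒≈█░▒░
···▒░≈▒░▒▒≈≈▓░

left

············
············
············
············
····▓░░▒▒▓░▓
····▒░▒▓▓▓▒▒
····▒▓@▒░▒▒▓
····≈▓▒█░░▒≈
····░▒▓▒░▓█▒
········▓█▒▒
········▒▒░▒
········▒▒▒▒

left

············
············
············
············
····▒▓░░▒▒▓░
····≈▒░▒▓▓▓▒
····▓▒@▓▒░▒▒
····▒≈▓▒█░░▒
····░░▒▓▒░▓█
·········▓█▒
·········▒▒░
·········▒▒▒

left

············
············
············
············
····█▒▓░░▒▒▓
····▓≈▒░▒▓▓▓
····▒▓@▓▓▒░▒
····▒▒≈▓▒█░░
····░░░▒▓▒░▓
··········▓█
··········▒▒
··········▒▒

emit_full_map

█▒▓░░▒▒▓░▓≈▒▒▒█··
▓≈▒░▒▓▓▓▒▒█▒▒▒▒··
▒▓@▓▓▒░▒▒▓▒░▒▒▒··
▒▒≈▓▒█░░▒≈▓▓▓≈▓··
░░░▒▓▒░▓█▒≈░▒▓≈··
······▓█▒▒░≈▒█▒░▒
······▒▒░▒█▒░█≈▒▓
······▒▒▒▒▓▓▒▒▒▒▒
······▒░▒▒░▒≈█░▒░
······▒░≈▒░▒▒≈≈▓░


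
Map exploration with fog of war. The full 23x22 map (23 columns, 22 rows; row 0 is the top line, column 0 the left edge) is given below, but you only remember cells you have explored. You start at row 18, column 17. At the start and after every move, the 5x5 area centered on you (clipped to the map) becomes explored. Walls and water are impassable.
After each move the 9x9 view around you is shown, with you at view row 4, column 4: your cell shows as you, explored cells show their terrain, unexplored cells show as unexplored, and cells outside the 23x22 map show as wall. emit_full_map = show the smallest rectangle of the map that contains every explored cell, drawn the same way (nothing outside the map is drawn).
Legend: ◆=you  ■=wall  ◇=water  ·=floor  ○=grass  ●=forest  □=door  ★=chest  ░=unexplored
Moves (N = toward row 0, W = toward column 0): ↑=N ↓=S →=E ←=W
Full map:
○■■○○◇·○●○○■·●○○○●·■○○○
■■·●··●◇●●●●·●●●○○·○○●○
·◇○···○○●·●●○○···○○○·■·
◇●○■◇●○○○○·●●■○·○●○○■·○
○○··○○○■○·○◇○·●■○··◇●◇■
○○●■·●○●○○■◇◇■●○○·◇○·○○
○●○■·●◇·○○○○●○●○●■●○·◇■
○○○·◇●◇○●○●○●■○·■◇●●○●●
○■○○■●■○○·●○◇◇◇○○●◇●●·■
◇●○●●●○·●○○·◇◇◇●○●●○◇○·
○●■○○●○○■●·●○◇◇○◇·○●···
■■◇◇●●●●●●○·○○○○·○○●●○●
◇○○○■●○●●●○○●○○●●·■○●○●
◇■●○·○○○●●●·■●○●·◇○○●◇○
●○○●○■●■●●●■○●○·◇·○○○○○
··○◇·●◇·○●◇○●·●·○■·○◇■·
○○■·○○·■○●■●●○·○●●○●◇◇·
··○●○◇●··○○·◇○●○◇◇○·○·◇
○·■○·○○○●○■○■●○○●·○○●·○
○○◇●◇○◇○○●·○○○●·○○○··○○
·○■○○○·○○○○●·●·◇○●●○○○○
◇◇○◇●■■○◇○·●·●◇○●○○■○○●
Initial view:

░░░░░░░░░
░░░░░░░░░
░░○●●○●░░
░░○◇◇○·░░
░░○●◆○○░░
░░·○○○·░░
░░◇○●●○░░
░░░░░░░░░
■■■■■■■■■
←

░░░░░░░░░
░░░░░░░░░
░░·○●●○●░
░░●○◇◇○·░
░░○○◆·○○░
░░●·○○○·░
░░·◇○●●○░
░░░░░░░░░
■■■■■■■■■

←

░░░░░░░░░
░░░░░░░░░
░░○·○●●○●
░░○●○◇◇○·
░░●○◆●·○○
░░○●·○○○·
░░●·◇○●●○
░░░░░░░░░
■■■■■■■■■

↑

░░░░░░░░░
░░░░░░░░░
░░·●·○■░░
░░○·○●●○●
░░○●◆◇◇○·
░░●○○●·○○
░░○●·○○○·
░░●·◇○●●○
░░░░░░░░░

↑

░░░░░░░░░
░░░░░░░░░
░░●○·◇·░░
░░·●·○■░░
░░○·◆●●○●
░░○●○◇◇○·
░░●○○●·○○
░░○●·○○○·
░░●·◇○●●○

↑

░░░░░░░░░
░░░░░░░░░
░░●○●·◇░░
░░●○·◇·░░
░░·●◆○■░░
░░○·○●●○●
░░○●○◇◇○·
░░●○○●·○○
░░○●·○○○·

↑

░░░░░░░░░
░░░░░░░░░
░░○○●●·░░
░░●○●·◇░░
░░●○◆◇·░░
░░·●·○■░░
░░○·○●●○●
░░○●○◇◇○·
░░●○○●·○○

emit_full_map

○○●●·░░
●○●·◇░░
●○◆◇·░░
·●·○■░░
○·○●●○●
○●○◇◇○·
●○○●·○○
○●·○○○·
●·◇○●●○

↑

░░░░░░░░░
░░░░░░░░░
░░○○○·○░░
░░○○●●·░░
░░●○◆·◇░░
░░●○·◇·░░
░░·●·○■░░
░░○·○●●○●
░░○●○◇◇○·

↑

░░░░░░░░░
░░░░░░░░░
░░◇◇○◇·░░
░░○○○·○░░
░░○○◆●·░░
░░●○●·◇░░
░░●○·◇·░░
░░·●·○■░░
░░○·○●●○●

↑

░░░░░░░░░
░░░░░░░░░
░░◇◇●○●░░
░░◇◇○◇·░░
░░○○◆·○░░
░░○○●●·░░
░░●○●·◇░░
░░●○·◇·░░
░░·●·○■░░

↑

░░░░░░░░░
░░░░░░░░░
░░◇◇○○●░░
░░◇◇●○●░░
░░◇◇◆◇·░░
░░○○○·○░░
░░○○●●·░░
░░●○●·◇░░
░░●○·◇·░░

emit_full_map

◇◇○○●░░
◇◇●○●░░
◇◇◆◇·░░
○○○·○░░
○○●●·░░
●○●·◇░░
●○·◇·░░
·●·○■░░
○·○●●○●
○●○◇◇○·
●○○●·○○
○●·○○○·
●·◇○●●○

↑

░░░░░░░░░
░░░░░░░░░
░░■○·■◇░░
░░◇◇○○●░░
░░◇◇◆○●░░
░░◇◇○◇·░░
░░○○○·○░░
░░○○●●·░░
░░●○●·◇░░

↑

░░░░░░░░░
░░░░░░░░░
░░○●○●■░░
░░■○·■◇░░
░░◇◇◆○●░░
░░◇◇●○●░░
░░◇◇○◇·░░
░░○○○·○░░
░░○○●●·░░

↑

░░░░░░░░░
░░░░░░░░░
░░■●○○·░░
░░○●○●■░░
░░■○◆■◇░░
░░◇◇○○●░░
░░◇◇●○●░░
░░◇◇○◇·░░
░░○○○·○░░

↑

░░░░░░░░░
░░░░░░░░░
░░·●■○·░░
░░■●○○·░░
░░○●◆●■░░
░░■○·■◇░░
░░◇◇○○●░░
░░◇◇●○●░░
░░◇◇○◇·░░

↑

░░░░░░░░░
░░░░░░░░░
░░■○·○●░░
░░·●■○·░░
░░■●◆○·░░
░░○●○●■░░
░░■○·■◇░░
░░◇◇○○●░░
░░◇◇●○●░░

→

░░░░░░░░░
░░░░░░░░░
░■○·○●○░░
░·●■○··░░
░■●○◆·◇░░
░○●○●■●░░
░■○·■◇●░░
░◇◇○○●░░░
░◇◇●○●░░░

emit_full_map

■○·○●○░
·●■○··░
■●○◆·◇░
○●○●■●░
■○·■◇●░
◇◇○○●░░
◇◇●○●░░
◇◇○◇·░░
○○○·○░░
○○●●·░░
●○●·◇░░
●○·◇·░░
·●·○■░░
○·○●●○●
○●○◇◇○·
●○○●·○○
○●·○○○·
●·◇○●●○

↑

░░░░░░░░░
░░░░░░░░░
░░···○○░░
░■○·○●○░░
░·●■◆··░░
░■●○○·◇░░
░○●○●■●░░
░■○·■◇●░░
░◇◇○○●░░░

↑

■■■■■■■■■
░░░░░░░░░
░░●●○○·░░
░░···○○░░
░■○·◆●○░░
░·●■○··░░
░■●○○·◇░░
░○●○●■●░░
░■○·■◇●░░

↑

■■■■■■■■■
■■■■■■■■■
░░○○○●·░░
░░●●○○·░░
░░··◆○○░░
░■○·○●○░░
░·●■○··░░
░■●○○·◇░░
░○●○●■●░░

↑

■■■■■■■■■
■■■■■■■■■
■■■■■■■■■
░░○○○●·░░
░░●●◆○·░░
░░···○○░░
░■○·○●○░░
░·●■○··░░
░■●○○·◇░░

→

■■■■■■■■■
■■■■■■■■■
■■■■■■■■■
░○○○●·■░░
░●●○◆·○░░
░···○○○░░
■○·○●○○░░
·●■○··░░░
■●○○·◇░░░

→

■■■■■■■■■
■■■■■■■■■
■■■■■■■■■
○○○●·■○░░
●●○○◆○○░░
···○○○·░░
○·○●○○■░░
●■○··░░░░
●○○·◇░░░░

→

■■■■■■■■■
■■■■■■■■■
■■■■■■■■■
○○●·■○○░■
●○○·◆○●░■
··○○○·■░■
·○●○○■·░■
■○··░░░░■
○○·◇░░░░■

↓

■■■■■■■■■
■■■■■■■■■
○○●·■○○░■
●○○·○○●░■
··○○◆·■░■
·○●○○■·░■
■○··◇●◇░■
○○·◇░░░░■
○●■●░░░░■

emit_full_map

░○○○●·■○○
░●●○○·○○●
░···○○◆·■
■○·○●○○■·
·●■○··◇●◇
■●○○·◇░░░
○●○●■●░░░
■○·■◇●░░░
◇◇○○●░░░░
◇◇●○●░░░░
◇◇○◇·░░░░
○○○·○░░░░
○○●●·░░░░
●○●·◇░░░░
●○·◇·░░░░
·●·○■░░░░
○·○●●○●░░
○●○◇◇○·░░
●○○●·○○░░
○●·○○○·░░
●·◇○●●○░░

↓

■■■■■■■■■
○○●·■○○░■
●○○·○○●░■
··○○○·■░■
·○●○◆■·░■
■○··◇●◇░■
○○·◇○·○░■
○●■●░░░░■
·■◇●░░░░■

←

■■■■■■■■■
○○○●·■○○░
●●○○·○○●░
···○○○·■░
○·○●◆○■·░
●■○··◇●◇░
●○○·◇○·○░
●○●■●░░░░
○·■◇●░░░░

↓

○○○●·■○○░
●●○○·○○●░
···○○○·■░
○·○●○○■·░
●■○·◆◇●◇░
●○○·◇○·○░
●○●■●○·░░
○·■◇●░░░░
◇○○●░░░░░

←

░○○○●·■○○
░●●○○·○○●
░···○○○·■
■○·○●○○■·
·●■○◆·◇●◇
■●○○·◇○·○
○●○●■●○·░
■○·■◇●░░░
◇◇○○●░░░░

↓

░●●○○·○○●
░···○○○·■
■○·○●○○■·
·●■○··◇●◇
■●○○◆◇○·○
○●○●■●○·░
■○·■◇●●░░
◇◇○○●░░░░
◇◇●○●░░░░

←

░░●●○○·○○
░░···○○○·
░■○·○●○○■
░·●■○··◇●
░■●○◆·◇○·
░○●○●■●○·
░■○·■◇●●░
░◇◇○○●░░░
░◇◇●○●░░░

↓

░░···○○○·
░■○·○●○○■
░·●■○··◇●
░■●○○·◇○·
░○●○◆■●○·
░■○·■◇●●░
░◇◇○○●◇░░
░◇◇●○●░░░
░◇◇○◇·░░░

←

░░░···○○○
░░■○·○●○○
░░·●■○··◇
░░■●○○·◇○
░░○●◆●■●○
░░■○·■◇●●
░░◇◇○○●◇░
░░◇◇●○●░░
░░◇◇○◇·░░

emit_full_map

░○○○●·■○○
░●●○○·○○●
░···○○○·■
■○·○●○○■·
·●■○··◇●◇
■●○○·◇○·○
○●◆●■●○·░
■○·■◇●●░░
◇◇○○●◇░░░
◇◇●○●░░░░
◇◇○◇·░░░░
○○○·○░░░░
○○●●·░░░░
●○●·◇░░░░
●○·◇·░░░░
·●·○■░░░░
○·○●●○●░░
○●○◇◇○·░░
●○○●·○○░░
○●·○○○·░░
●·◇○●●○░░

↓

░░■○·○●○○
░░·●■○··◇
░░■●○○·◇○
░░○●○●■●○
░░■○◆■◇●●
░░◇◇○○●◇░
░░◇◇●○●░░
░░◇◇○◇·░░
░░○○○·○░░

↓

░░·●■○··◇
░░■●○○·◇○
░░○●○●■●○
░░■○·■◇●●
░░◇◇◆○●◇░
░░◇◇●○●░░
░░◇◇○◇·░░
░░○○○·○░░
░░○○●●·░░

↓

░░■●○○·◇○
░░○●○●■●○
░░■○·■◇●●
░░◇◇○○●◇░
░░◇◇◆○●░░
░░◇◇○◇·░░
░░○○○·○░░
░░○○●●·░░
░░●○●·◇░░

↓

░░○●○●■●○
░░■○·■◇●●
░░◇◇○○●◇░
░░◇◇●○●░░
░░◇◇◆◇·░░
░░○○○·○░░
░░○○●●·░░
░░●○●·◇░░
░░●○·◇·░░

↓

░░■○·■◇●●
░░◇◇○○●◇░
░░◇◇●○●░░
░░◇◇○◇·░░
░░○○◆·○░░
░░○○●●·░░
░░●○●·◇░░
░░●○·◇·░░
░░·●·○■░░

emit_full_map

░○○○●·■○○
░●●○○·○○●
░···○○○·■
■○·○●○○■·
·●■○··◇●◇
■●○○·◇○·○
○●○●■●○·░
■○·■◇●●░░
◇◇○○●◇░░░
◇◇●○●░░░░
◇◇○◇·░░░░
○○◆·○░░░░
○○●●·░░░░
●○●·◇░░░░
●○·◇·░░░░
·●·○■░░░░
○·○●●○●░░
○●○◇◇○·░░
●○○●·○○░░
○●·○○○·░░
●·◇○●●○░░

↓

░░◇◇○○●◇░
░░◇◇●○●░░
░░◇◇○◇·░░
░░○○○·○░░
░░○○◆●·░░
░░●○●·◇░░
░░●○·◇·░░
░░·●·○■░░
░░○·○●●○●

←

░░░◇◇○○●◇
░░░◇◇●○●░
░░○◇◇○◇·░
░░○○○○·○░
░░●○◆●●·░
░░■●○●·◇░
░░○●○·◇·░
░░░·●·○■░
░░░○·○●●○

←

░░░░◇◇○○●
░░░░◇◇●○●
░░●○◇◇○◇·
░░·○○○○·○
░░○●◆○●●·
░░·■●○●·◇
░░■○●○·◇·
░░░░·●·○■
░░░░○·○●●

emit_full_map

░░░○○○●·■○○
░░░●●○○·○○●
░░░···○○○·■
░░■○·○●○○■·
░░·●■○··◇●◇
░░■●○○·◇○·○
░░○●○●■●○·░
░░■○·■◇●●░░
░░◇◇○○●◇░░░
░░◇◇●○●░░░░
●○◇◇○◇·░░░░
·○○○○·○░░░░
○●◆○●●·░░░░
·■●○●·◇░░░░
■○●○·◇·░░░░
░░·●·○■░░░░
░░○·○●●○●░░
░░○●○◇◇○·░░
░░●○○●·○○░░
░░○●·○○○·░░
░░●·◇○●●○░░
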